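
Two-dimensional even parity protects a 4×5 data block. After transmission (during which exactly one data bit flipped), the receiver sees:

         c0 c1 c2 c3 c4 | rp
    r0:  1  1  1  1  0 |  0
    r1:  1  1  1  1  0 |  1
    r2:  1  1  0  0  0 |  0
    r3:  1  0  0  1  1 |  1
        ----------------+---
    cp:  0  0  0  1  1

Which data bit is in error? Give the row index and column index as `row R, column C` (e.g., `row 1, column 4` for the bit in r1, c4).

Recompute each row's even parity and compare to rp:
  r0: data parity 0, sent rp 0 → ok
  r1: data parity 0, sent rp 1 → mismatch
  r2: data parity 0, sent rp 0 → ok
  r3: data parity 1, sent rp 1 → ok
Recompute each column's even parity and compare to cp:
  c0: data parity 0, sent cp 0 → ok
  c1: data parity 1, sent cp 0 → mismatch
  c2: data parity 0, sent cp 0 → ok
  c3: data parity 1, sent cp 1 → ok
  c4: data parity 1, sent cp 1 → ok
Exactly one row (r1) and one column (c1) fail → the flipped bit is at their intersection.

row 1, column 1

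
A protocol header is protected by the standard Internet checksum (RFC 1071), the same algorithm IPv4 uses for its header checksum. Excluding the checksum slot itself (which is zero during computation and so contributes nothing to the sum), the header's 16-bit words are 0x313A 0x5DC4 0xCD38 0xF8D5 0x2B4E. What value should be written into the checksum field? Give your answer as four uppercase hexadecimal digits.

One's-complement addition (fold any carry out of bit 15 back into bit 0):
  0x313A + 0x5DC4 = 0x08EFE
  0x8EFE + 0xCD38 = 0x15C36 → wrap carry → 0x5C37
  0x5C37 + 0xF8D5 = 0x1550C → wrap carry → 0x550D
  0x550D + 0x2B4E = 0x0805B
One's-complement sum = 0x805B.
Checksum = ~0x805B & 0xFFFF = 0x7FA4.

7FA4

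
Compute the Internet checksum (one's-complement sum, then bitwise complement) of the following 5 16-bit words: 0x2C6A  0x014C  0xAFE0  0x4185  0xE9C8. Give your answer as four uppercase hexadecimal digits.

One's-complement addition (fold any carry out of bit 15 back into bit 0):
  0x2C6A + 0x014C = 0x02DB6
  0x2DB6 + 0xAFE0 = 0x0DD96
  0xDD96 + 0x4185 = 0x11F1B → wrap carry → 0x1F1C
  0x1F1C + 0xE9C8 = 0x108E4 → wrap carry → 0x08E5
One's-complement sum = 0x08E5.
Checksum = ~0x08E5 & 0xFFFF = 0xF71A.

F71A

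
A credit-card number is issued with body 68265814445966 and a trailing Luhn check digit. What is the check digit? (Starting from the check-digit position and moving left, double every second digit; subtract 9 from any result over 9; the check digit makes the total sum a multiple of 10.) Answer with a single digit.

6

Partial digits right→left: 6 6 9 5 4 4 4 1 8 5 6 2 8 6
Double every second digit counting from the check-digit position (so the 1st, 3rd, 5th, ... of the partial from the right).
  doubled (with −9 where >9): 3 9 8 8 7 3 7 → sum 45
  kept as-is: 6 5 4 1 5 2 6 → sum 29
Total = 45 + 29 = 74.
Check digit = (10 − (74 mod 10)) mod 10 = 6.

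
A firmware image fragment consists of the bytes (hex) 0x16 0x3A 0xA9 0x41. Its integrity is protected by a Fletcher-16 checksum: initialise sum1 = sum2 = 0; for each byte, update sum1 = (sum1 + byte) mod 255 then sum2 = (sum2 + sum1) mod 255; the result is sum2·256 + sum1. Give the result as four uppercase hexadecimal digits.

Running sums (mod 255):
  after byte 0 (0x16): sum1=22, sum2=22
  after byte 1 (0x3A): sum1=80, sum2=102
  after byte 2 (0xA9): sum1=249, sum2=96
  after byte 3 (0x41): sum1=59, sum2=155
Checksum = sum2·256 + sum1 = 155·256 + 59 = 39739 = 0x9B3B.

9B3B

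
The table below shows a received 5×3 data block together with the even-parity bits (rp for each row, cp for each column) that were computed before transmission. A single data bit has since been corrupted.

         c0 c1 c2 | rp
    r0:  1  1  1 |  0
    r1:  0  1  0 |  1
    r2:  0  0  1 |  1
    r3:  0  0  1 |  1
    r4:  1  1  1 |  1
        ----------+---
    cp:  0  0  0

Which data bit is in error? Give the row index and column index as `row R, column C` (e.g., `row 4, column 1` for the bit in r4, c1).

row 0, column 1

Recompute each row's even parity and compare to rp:
  r0: data parity 1, sent rp 0 → mismatch
  r1: data parity 1, sent rp 1 → ok
  r2: data parity 1, sent rp 1 → ok
  r3: data parity 1, sent rp 1 → ok
  r4: data parity 1, sent rp 1 → ok
Recompute each column's even parity and compare to cp:
  c0: data parity 0, sent cp 0 → ok
  c1: data parity 1, sent cp 0 → mismatch
  c2: data parity 0, sent cp 0 → ok
Exactly one row (r0) and one column (c1) fail → the flipped bit is at their intersection.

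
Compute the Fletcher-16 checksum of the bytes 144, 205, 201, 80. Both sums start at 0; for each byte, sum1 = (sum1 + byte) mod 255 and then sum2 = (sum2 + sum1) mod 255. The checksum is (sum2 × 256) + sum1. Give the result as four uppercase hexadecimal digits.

8F78

Running sums (mod 255):
  after byte 0 (144): sum1=144, sum2=144
  after byte 1 (205): sum1=94, sum2=238
  after byte 2 (201): sum1=40, sum2=23
  after byte 3 (80): sum1=120, sum2=143
Checksum = sum2·256 + sum1 = 143·256 + 120 = 36728 = 0x8F78.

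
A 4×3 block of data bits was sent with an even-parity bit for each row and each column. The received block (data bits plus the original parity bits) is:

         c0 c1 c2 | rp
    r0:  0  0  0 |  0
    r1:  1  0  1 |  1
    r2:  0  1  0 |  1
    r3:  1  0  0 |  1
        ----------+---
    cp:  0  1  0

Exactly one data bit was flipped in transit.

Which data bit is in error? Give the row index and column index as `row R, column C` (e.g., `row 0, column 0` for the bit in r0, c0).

Recompute each row's even parity and compare to rp:
  r0: data parity 0, sent rp 0 → ok
  r1: data parity 0, sent rp 1 → mismatch
  r2: data parity 1, sent rp 1 → ok
  r3: data parity 1, sent rp 1 → ok
Recompute each column's even parity and compare to cp:
  c0: data parity 0, sent cp 0 → ok
  c1: data parity 1, sent cp 1 → ok
  c2: data parity 1, sent cp 0 → mismatch
Exactly one row (r1) and one column (c2) fail → the flipped bit is at their intersection.

row 1, column 2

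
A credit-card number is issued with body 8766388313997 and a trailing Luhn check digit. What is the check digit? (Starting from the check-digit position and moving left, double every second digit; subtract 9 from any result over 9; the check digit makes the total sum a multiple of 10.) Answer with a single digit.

5

Partial digits right→left: 7 9 9 3 1 3 8 8 3 6 6 7 8
Double every second digit counting from the check-digit position (so the 1st, 3rd, 5th, ... of the partial from the right).
  doubled (with −9 where >9): 5 9 2 7 6 3 7 → sum 39
  kept as-is: 9 3 3 8 6 7 → sum 36
Total = 39 + 36 = 75.
Check digit = (10 − (75 mod 10)) mod 10 = 5.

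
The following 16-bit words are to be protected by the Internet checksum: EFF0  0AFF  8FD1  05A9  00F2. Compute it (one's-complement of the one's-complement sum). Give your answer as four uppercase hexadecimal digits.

One's-complement addition (fold any carry out of bit 15 back into bit 0):
  0xEFF0 + 0x0AFF = 0x0FAEF
  0xFAEF + 0x8FD1 = 0x18AC0 → wrap carry → 0x8AC1
  0x8AC1 + 0x05A9 = 0x0906A
  0x906A + 0x00F2 = 0x0915C
One's-complement sum = 0x915C.
Checksum = ~0x915C & 0xFFFF = 0x6EA3.

6EA3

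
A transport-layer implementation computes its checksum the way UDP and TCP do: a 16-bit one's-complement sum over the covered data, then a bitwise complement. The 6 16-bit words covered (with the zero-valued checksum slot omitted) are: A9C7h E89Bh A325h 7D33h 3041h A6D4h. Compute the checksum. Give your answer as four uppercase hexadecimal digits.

762D

One's-complement addition (fold any carry out of bit 15 back into bit 0):
  0xA9C7 + 0xE89B = 0x19262 → wrap carry → 0x9263
  0x9263 + 0xA325 = 0x13588 → wrap carry → 0x3589
  0x3589 + 0x7D33 = 0x0B2BC
  0xB2BC + 0x3041 = 0x0E2FD
  0xE2FD + 0xA6D4 = 0x189D1 → wrap carry → 0x89D2
One's-complement sum = 0x89D2.
Checksum = ~0x89D2 & 0xFFFF = 0x762D.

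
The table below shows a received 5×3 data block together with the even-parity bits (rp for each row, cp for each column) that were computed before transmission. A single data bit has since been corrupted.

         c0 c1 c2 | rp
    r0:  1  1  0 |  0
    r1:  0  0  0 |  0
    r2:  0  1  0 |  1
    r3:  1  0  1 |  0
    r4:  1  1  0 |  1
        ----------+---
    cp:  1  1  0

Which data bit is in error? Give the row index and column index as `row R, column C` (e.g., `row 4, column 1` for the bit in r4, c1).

Recompute each row's even parity and compare to rp:
  r0: data parity 0, sent rp 0 → ok
  r1: data parity 0, sent rp 0 → ok
  r2: data parity 1, sent rp 1 → ok
  r3: data parity 0, sent rp 0 → ok
  r4: data parity 0, sent rp 1 → mismatch
Recompute each column's even parity and compare to cp:
  c0: data parity 1, sent cp 1 → ok
  c1: data parity 1, sent cp 1 → ok
  c2: data parity 1, sent cp 0 → mismatch
Exactly one row (r4) and one column (c2) fail → the flipped bit is at their intersection.

row 4, column 2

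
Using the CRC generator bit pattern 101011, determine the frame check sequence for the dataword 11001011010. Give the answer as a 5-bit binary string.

11101

Append 5 zeros: 1100101101000000. Divide by 101011 (XOR where the leading bit is 1):
  pos 0: 110010 XOR 101011 = 011001
  pos 1: 110011 XOR 101011 = 011000
  pos 2: 110001 XOR 101011 = 011010
  pos 3: 110100 XOR 101011 = 011111
  pos 4: 111111 XOR 101011 = 010100
  pos 5: 101000 XOR 101011 = 000011
  pos 9: 110000 XOR 101011 = 011011
  pos 10: 110110 XOR 101011 = 011101
Remainder (last 5 bits) = 11101. This is the CRC / FCS.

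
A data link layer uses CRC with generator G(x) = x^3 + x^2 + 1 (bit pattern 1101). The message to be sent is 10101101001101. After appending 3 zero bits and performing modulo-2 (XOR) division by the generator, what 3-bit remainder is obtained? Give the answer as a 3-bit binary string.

101

Append 3 zeros: 10101101001101000. Divide by 1101 (XOR where the leading bit is 1):
  pos 0: 1010 XOR 1101 = 0111
  pos 1: 1111 XOR 1101 = 0010
  pos 3: 1010 XOR 1101 = 0111
  pos 4: 1111 XOR 1101 = 0010
  pos 6: 1000 XOR 1101 = 0101
  pos 7: 1011 XOR 1101 = 0110
  pos 8: 1101 XOR 1101 = 0000
  pos 13: 1000 XOR 1101 = 0101
Remainder (last 3 bits) = 101. This is the CRC / FCS.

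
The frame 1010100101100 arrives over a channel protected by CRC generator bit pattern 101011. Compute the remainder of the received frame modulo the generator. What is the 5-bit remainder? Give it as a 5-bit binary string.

Modulo-2 division of 1010100101100 by 101011:
  pos 0: 101010 XOR 101011 = 000001
  pos 5: 101011 XOR 101011 = 000000
Remainder = 00000 (zero — the frame passes the CRC check).

00000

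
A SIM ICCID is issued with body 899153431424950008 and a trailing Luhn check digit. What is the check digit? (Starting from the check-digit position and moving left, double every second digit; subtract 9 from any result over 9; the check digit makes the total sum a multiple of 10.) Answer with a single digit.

Partial digits right→left: 8 0 0 0 5 9 4 2 4 1 3 4 3 5 1 9 9 8
Double every second digit counting from the check-digit position (so the 1st, 3rd, 5th, ... of the partial from the right).
  doubled (with −9 where >9): 7 0 1 8 8 6 6 2 9 → sum 47
  kept as-is: 0 0 9 2 1 4 5 9 8 → sum 38
Total = 47 + 38 = 85.
Check digit = (10 − (85 mod 10)) mod 10 = 5.

5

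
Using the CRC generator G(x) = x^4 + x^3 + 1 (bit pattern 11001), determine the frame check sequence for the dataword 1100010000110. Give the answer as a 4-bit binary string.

Append 4 zeros: 11000100001100000. Divide by 11001 (XOR where the leading bit is 1):
  pos 0: 11000 XOR 11001 = 00001
  pos 4: 11000 XOR 11001 = 00001
  pos 8: 10110 XOR 11001 = 01111
  pos 9: 11110 XOR 11001 = 00111
  pos 11: 11100 XOR 11001 = 00101
Remainder (last 4 bits) = 1010. This is the CRC / FCS.

1010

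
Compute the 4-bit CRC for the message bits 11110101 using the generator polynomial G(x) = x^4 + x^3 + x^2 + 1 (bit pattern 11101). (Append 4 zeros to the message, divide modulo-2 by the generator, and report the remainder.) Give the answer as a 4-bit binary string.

0000

Append 4 zeros: 111101010000. Divide by 11101 (XOR where the leading bit is 1):
  pos 0: 11110 XOR 11101 = 00011
  pos 3: 11101 XOR 11101 = 00000
Remainder (last 4 bits) = 0000. This is the CRC / FCS.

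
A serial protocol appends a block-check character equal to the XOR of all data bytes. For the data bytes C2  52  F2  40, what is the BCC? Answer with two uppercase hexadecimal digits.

22

XOR the bytes together:
  start with 0xC2
  0xC2 ⊕ 0x52 = 0x90
  0x90 ⊕ 0xF2 = 0x62
  0x62 ⊕ 0x40 = 0x22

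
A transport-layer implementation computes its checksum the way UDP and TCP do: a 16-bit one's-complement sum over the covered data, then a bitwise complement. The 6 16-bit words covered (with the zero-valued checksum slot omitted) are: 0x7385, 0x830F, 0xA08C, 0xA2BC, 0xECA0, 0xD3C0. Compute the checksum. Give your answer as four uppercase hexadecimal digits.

05C0

One's-complement addition (fold any carry out of bit 15 back into bit 0):
  0x7385 + 0x830F = 0x0F694
  0xF694 + 0xA08C = 0x19720 → wrap carry → 0x9721
  0x9721 + 0xA2BC = 0x139DD → wrap carry → 0x39DE
  0x39DE + 0xECA0 = 0x1267E → wrap carry → 0x267F
  0x267F + 0xD3C0 = 0x0FA3F
One's-complement sum = 0xFA3F.
Checksum = ~0xFA3F & 0xFFFF = 0x05C0.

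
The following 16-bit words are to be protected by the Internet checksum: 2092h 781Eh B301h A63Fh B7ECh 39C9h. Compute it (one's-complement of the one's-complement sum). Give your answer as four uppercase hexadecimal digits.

One's-complement addition (fold any carry out of bit 15 back into bit 0):
  0x2092 + 0x781E = 0x098B0
  0x98B0 + 0xB301 = 0x14BB1 → wrap carry → 0x4BB2
  0x4BB2 + 0xA63F = 0x0F1F1
  0xF1F1 + 0xB7EC = 0x1A9DD → wrap carry → 0xA9DE
  0xA9DE + 0x39C9 = 0x0E3A7
One's-complement sum = 0xE3A7.
Checksum = ~0xE3A7 & 0xFFFF = 0x1C58.

1C58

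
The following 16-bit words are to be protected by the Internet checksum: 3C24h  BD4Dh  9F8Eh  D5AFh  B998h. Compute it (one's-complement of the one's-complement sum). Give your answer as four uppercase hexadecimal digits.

D7B6

One's-complement addition (fold any carry out of bit 15 back into bit 0):
  0x3C24 + 0xBD4D = 0x0F971
  0xF971 + 0x9F8E = 0x198FF → wrap carry → 0x9900
  0x9900 + 0xD5AF = 0x16EAF → wrap carry → 0x6EB0
  0x6EB0 + 0xB998 = 0x12848 → wrap carry → 0x2849
One's-complement sum = 0x2849.
Checksum = ~0x2849 & 0xFFFF = 0xD7B6.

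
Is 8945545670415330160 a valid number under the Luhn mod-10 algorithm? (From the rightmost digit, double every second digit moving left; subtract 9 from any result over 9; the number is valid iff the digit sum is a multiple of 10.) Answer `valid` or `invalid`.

From the right, keep odd positions and double even positions (subtract 9 from any doubled value over 9):
  doubled (positions 2,4,...): 3 0 6 2 0 3 8 1 9 → sum 32
  kept (positions 1,3,...): 0 1 3 5 4 7 5 5 4 8 → sum 42
Total = 74.
74 mod 10 = 4, so the number is invalid.

invalid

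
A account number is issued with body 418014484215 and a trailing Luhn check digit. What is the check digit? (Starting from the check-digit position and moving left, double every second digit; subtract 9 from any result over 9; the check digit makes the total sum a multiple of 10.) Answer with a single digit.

6

Partial digits right→left: 5 1 2 4 8 4 4 1 0 8 1 4
Double every second digit counting from the check-digit position (so the 1st, 3rd, 5th, ... of the partial from the right).
  doubled (with −9 where >9): 1 4 7 8 0 2 → sum 22
  kept as-is: 1 4 4 1 8 4 → sum 22
Total = 22 + 22 = 44.
Check digit = (10 − (44 mod 10)) mod 10 = 6.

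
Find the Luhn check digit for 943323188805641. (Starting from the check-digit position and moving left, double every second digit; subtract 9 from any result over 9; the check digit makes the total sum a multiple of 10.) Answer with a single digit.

2

Partial digits right→left: 1 4 6 5 0 8 8 8 1 3 2 3 3 4 9
Double every second digit counting from the check-digit position (so the 1st, 3rd, 5th, ... of the partial from the right).
  doubled (with −9 where >9): 2 3 0 7 2 4 6 9 → sum 33
  kept as-is: 4 5 8 8 3 3 4 → sum 35
Total = 33 + 35 = 68.
Check digit = (10 − (68 mod 10)) mod 10 = 2.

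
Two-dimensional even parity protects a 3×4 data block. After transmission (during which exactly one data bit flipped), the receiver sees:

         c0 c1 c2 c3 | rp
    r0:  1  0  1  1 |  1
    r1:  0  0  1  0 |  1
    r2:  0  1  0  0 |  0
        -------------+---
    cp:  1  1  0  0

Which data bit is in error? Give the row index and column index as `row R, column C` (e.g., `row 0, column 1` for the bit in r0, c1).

Recompute each row's even parity and compare to rp:
  r0: data parity 1, sent rp 1 → ok
  r1: data parity 1, sent rp 1 → ok
  r2: data parity 1, sent rp 0 → mismatch
Recompute each column's even parity and compare to cp:
  c0: data parity 1, sent cp 1 → ok
  c1: data parity 1, sent cp 1 → ok
  c2: data parity 0, sent cp 0 → ok
  c3: data parity 1, sent cp 0 → mismatch
Exactly one row (r2) and one column (c3) fail → the flipped bit is at their intersection.

row 2, column 3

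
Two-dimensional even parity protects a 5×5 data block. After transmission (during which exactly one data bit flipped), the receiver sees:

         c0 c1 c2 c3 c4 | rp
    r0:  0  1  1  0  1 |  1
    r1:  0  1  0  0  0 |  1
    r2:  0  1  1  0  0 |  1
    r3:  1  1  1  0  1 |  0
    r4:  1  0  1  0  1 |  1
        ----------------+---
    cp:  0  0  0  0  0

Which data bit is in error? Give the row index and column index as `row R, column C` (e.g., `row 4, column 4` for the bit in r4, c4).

Recompute each row's even parity and compare to rp:
  r0: data parity 1, sent rp 1 → ok
  r1: data parity 1, sent rp 1 → ok
  r2: data parity 0, sent rp 1 → mismatch
  r3: data parity 0, sent rp 0 → ok
  r4: data parity 1, sent rp 1 → ok
Recompute each column's even parity and compare to cp:
  c0: data parity 0, sent cp 0 → ok
  c1: data parity 0, sent cp 0 → ok
  c2: data parity 0, sent cp 0 → ok
  c3: data parity 0, sent cp 0 → ok
  c4: data parity 1, sent cp 0 → mismatch
Exactly one row (r2) and one column (c4) fail → the flipped bit is at their intersection.

row 2, column 4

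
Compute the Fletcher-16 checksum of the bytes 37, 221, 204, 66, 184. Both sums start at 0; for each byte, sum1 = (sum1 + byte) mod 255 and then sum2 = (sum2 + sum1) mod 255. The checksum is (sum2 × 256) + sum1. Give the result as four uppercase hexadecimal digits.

D4CA

Running sums (mod 255):
  after byte 0 (37): sum1=37, sum2=37
  after byte 1 (221): sum1=3, sum2=40
  after byte 2 (204): sum1=207, sum2=247
  after byte 3 (66): sum1=18, sum2=10
  after byte 4 (184): sum1=202, sum2=212
Checksum = sum2·256 + sum1 = 212·256 + 202 = 54474 = 0xD4CA.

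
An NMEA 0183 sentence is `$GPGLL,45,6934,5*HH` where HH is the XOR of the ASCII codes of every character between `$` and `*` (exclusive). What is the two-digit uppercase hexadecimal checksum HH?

XOR the ASCII codes of the payload characters:
  'G' = 0x47 → acc = 0x47
  'P' = 0x50 → acc = 0x17
  'G' = 0x47 → acc = 0x50
  'L' = 0x4C → acc = 0x1C
  'L' = 0x4C → acc = 0x50
  ',' = 0x2C → acc = 0x7C
  '4' = 0x34 → acc = 0x48
  '5' = 0x35 → acc = 0x7D
  ',' = 0x2C → acc = 0x51
  '6' = 0x36 → acc = 0x67
  '9' = 0x39 → acc = 0x5E
  '3' = 0x33 → acc = 0x6D
  '4' = 0x34 → acc = 0x59
  ',' = 0x2C → acc = 0x75
  '5' = 0x35 → acc = 0x40
Checksum = 0x40.

40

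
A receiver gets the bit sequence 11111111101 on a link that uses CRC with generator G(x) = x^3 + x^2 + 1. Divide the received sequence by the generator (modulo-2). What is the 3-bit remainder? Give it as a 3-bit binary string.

000

Modulo-2 division of 11111111101 by 1101:
  pos 0: 1111 XOR 1101 = 0010
  pos 2: 1011 XOR 1101 = 0110
  pos 3: 1101 XOR 1101 = 0000
  pos 7: 1101 XOR 1101 = 0000
Remainder = 000 (zero — the frame passes the CRC check).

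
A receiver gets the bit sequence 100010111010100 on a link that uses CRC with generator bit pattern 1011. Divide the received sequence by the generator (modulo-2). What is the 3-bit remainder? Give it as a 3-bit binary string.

Modulo-2 division of 100010111010100 by 1011:
  pos 0: 1000 XOR 1011 = 0011
  pos 2: 1110 XOR 1011 = 0101
  pos 3: 1011 XOR 1011 = 0000
  pos 7: 1101 XOR 1011 = 0110
  pos 8: 1100 XOR 1011 = 0111
  pos 9: 1111 XOR 1011 = 0100
  pos 10: 1000 XOR 1011 = 0011
Remainder = 110 (nonzero — an error is detected).

110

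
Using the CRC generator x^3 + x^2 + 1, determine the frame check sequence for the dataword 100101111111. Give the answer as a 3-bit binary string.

110

Append 3 zeros: 100101111111000. Divide by 1101 (XOR where the leading bit is 1):
  pos 0: 1001 XOR 1101 = 0100
  pos 1: 1000 XOR 1101 = 0101
  pos 2: 1011 XOR 1101 = 0110
  pos 3: 1101 XOR 1101 = 0000
  pos 7: 1111 XOR 1101 = 0010
  pos 9: 1010 XOR 1101 = 0111
  pos 10: 1110 XOR 1101 = 0011
Remainder (last 3 bits) = 110. This is the CRC / FCS.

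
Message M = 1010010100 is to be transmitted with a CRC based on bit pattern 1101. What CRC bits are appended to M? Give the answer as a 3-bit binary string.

100

Append 3 zeros: 1010010100000. Divide by 1101 (XOR where the leading bit is 1):
  pos 0: 1010 XOR 1101 = 0111
  pos 1: 1110 XOR 1101 = 0011
  pos 3: 1110 XOR 1101 = 0011
  pos 5: 1110 XOR 1101 = 0011
  pos 7: 1100 XOR 1101 = 0001
Remainder (last 3 bits) = 100. This is the CRC / FCS.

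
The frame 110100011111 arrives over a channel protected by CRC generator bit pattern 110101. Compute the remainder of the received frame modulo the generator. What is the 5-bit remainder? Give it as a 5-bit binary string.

Modulo-2 division of 110100011111 by 110101:
  pos 0: 110100 XOR 110101 = 000001
  pos 5: 101111 XOR 110101 = 011010
  pos 6: 110101 XOR 110101 = 000000
Remainder = 00000 (zero — the frame passes the CRC check).

00000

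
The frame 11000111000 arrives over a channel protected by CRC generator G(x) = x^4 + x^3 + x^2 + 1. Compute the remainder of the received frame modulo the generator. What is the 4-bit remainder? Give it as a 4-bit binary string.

Modulo-2 division of 11000111000 by 11101:
  pos 0: 11000 XOR 11101 = 00101
  pos 2: 10111 XOR 11101 = 01010
  pos 3: 10101 XOR 11101 = 01000
  pos 4: 10000 XOR 11101 = 01101
  pos 5: 11010 XOR 11101 = 00111
Remainder = 1110 (nonzero — an error is detected).

1110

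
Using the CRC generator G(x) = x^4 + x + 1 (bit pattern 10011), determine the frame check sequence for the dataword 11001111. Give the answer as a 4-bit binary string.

Append 4 zeros: 110011110000. Divide by 10011 (XOR where the leading bit is 1):
  pos 0: 11001 XOR 10011 = 01010
  pos 1: 10101 XOR 10011 = 00110
  pos 3: 11011 XOR 10011 = 01000
  pos 4: 10000 XOR 10011 = 00011
  pos 7: 11000 XOR 10011 = 01011
Remainder (last 4 bits) = 1011. This is the CRC / FCS.

1011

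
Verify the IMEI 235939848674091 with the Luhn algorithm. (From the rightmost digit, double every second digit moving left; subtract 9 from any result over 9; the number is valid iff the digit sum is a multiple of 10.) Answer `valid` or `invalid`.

invalid

From the right, keep odd positions and double even positions (subtract 9 from any doubled value over 9):
  doubled (positions 2,4,...): 9 8 3 8 9 9 6 → sum 52
  kept (positions 1,3,...): 1 0 7 8 8 3 5 2 → sum 34
Total = 86.
86 mod 10 = 6, so the number is invalid.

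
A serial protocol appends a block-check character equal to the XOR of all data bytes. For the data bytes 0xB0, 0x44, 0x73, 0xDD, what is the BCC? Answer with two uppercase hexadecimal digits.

XOR the bytes together:
  start with 0xB0
  0xB0 ⊕ 0x44 = 0xF4
  0xF4 ⊕ 0x73 = 0x87
  0x87 ⊕ 0xDD = 0x5A

5A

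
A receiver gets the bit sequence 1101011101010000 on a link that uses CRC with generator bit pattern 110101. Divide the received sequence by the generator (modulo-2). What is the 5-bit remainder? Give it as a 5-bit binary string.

Modulo-2 division of 1101011101010000 by 110101:
  pos 0: 110101 XOR 110101 = 000000
  pos 6: 110101 XOR 110101 = 000000
Remainder = 00000 (zero — the frame passes the CRC check).

00000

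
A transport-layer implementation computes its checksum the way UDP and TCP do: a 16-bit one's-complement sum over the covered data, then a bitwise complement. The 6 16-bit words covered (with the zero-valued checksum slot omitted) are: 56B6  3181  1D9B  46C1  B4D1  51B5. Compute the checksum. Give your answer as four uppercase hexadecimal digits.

One's-complement addition (fold any carry out of bit 15 back into bit 0):
  0x56B6 + 0x3181 = 0x08837
  0x8837 + 0x1D9B = 0x0A5D2
  0xA5D2 + 0x46C1 = 0x0EC93
  0xEC93 + 0xB4D1 = 0x1A164 → wrap carry → 0xA165
  0xA165 + 0x51B5 = 0x0F31A
One's-complement sum = 0xF31A.
Checksum = ~0xF31A & 0xFFFF = 0x0CE5.

0CE5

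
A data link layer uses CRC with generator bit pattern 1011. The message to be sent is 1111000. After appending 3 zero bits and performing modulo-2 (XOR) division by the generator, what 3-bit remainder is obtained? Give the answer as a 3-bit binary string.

010

Append 3 zeros: 1111000000. Divide by 1011 (XOR where the leading bit is 1):
  pos 0: 1111 XOR 1011 = 0100
  pos 1: 1000 XOR 1011 = 0011
  pos 3: 1100 XOR 1011 = 0111
  pos 4: 1110 XOR 1011 = 0101
  pos 5: 1010 XOR 1011 = 0001
Remainder (last 3 bits) = 010. This is the CRC / FCS.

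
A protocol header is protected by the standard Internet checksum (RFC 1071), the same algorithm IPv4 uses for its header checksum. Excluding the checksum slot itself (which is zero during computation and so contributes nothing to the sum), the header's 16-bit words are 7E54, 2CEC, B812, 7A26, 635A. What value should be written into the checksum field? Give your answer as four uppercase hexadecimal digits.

BF2B

One's-complement addition (fold any carry out of bit 15 back into bit 0):
  0x7E54 + 0x2CEC = 0x0AB40
  0xAB40 + 0xB812 = 0x16352 → wrap carry → 0x6353
  0x6353 + 0x7A26 = 0x0DD79
  0xDD79 + 0x635A = 0x140D3 → wrap carry → 0x40D4
One's-complement sum = 0x40D4.
Checksum = ~0x40D4 & 0xFFFF = 0xBF2B.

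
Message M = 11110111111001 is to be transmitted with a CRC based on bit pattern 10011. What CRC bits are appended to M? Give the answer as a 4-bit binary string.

Append 4 zeros: 111101111110010000. Divide by 10011 (XOR where the leading bit is 1):
  pos 0: 11110 XOR 10011 = 01101
  pos 1: 11011 XOR 10011 = 01000
  pos 2: 10001 XOR 10011 = 00010
  pos 5: 10111 XOR 10011 = 00100
  pos 7: 10010 XOR 10011 = 00001
  pos 11: 10100 XOR 10011 = 00111
  pos 13: 11100 XOR 10011 = 01111
Remainder (last 4 bits) = 1111. This is the CRC / FCS.

1111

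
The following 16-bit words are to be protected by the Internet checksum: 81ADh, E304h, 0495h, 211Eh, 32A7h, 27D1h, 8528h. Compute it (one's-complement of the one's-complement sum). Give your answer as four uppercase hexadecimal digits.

One's-complement addition (fold any carry out of bit 15 back into bit 0):
  0x81AD + 0xE304 = 0x164B1 → wrap carry → 0x64B2
  0x64B2 + 0x0495 = 0x06947
  0x6947 + 0x211E = 0x08A65
  0x8A65 + 0x32A7 = 0x0BD0C
  0xBD0C + 0x27D1 = 0x0E4DD
  0xE4DD + 0x8528 = 0x16A05 → wrap carry → 0x6A06
One's-complement sum = 0x6A06.
Checksum = ~0x6A06 & 0xFFFF = 0x95F9.

95F9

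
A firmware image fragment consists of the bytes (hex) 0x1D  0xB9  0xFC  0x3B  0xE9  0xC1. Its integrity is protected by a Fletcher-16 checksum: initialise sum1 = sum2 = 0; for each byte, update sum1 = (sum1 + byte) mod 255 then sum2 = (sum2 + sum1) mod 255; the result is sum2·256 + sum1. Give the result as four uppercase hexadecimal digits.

Running sums (mod 255):
  after byte 0 (0x1D): sum1=29, sum2=29
  after byte 1 (0xB9): sum1=214, sum2=243
  after byte 2 (0xFC): sum1=211, sum2=199
  after byte 3 (0x3B): sum1=15, sum2=214
  after byte 4 (0xE9): sum1=248, sum2=207
  after byte 5 (0xC1): sum1=186, sum2=138
Checksum = sum2·256 + sum1 = 138·256 + 186 = 35514 = 0x8ABA.

8ABA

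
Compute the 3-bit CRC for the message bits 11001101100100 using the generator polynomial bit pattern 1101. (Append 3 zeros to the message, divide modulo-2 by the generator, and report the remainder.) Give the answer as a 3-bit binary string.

Append 3 zeros: 11001101100100000. Divide by 1101 (XOR where the leading bit is 1):
  pos 0: 1100 XOR 1101 = 0001
  pos 3: 1110 XOR 1101 = 0011
  pos 5: 1111 XOR 1101 = 0010
  pos 7: 1000 XOR 1101 = 0101
  pos 8: 1011 XOR 1101 = 0110
  pos 9: 1100 XOR 1101 = 0001
  pos 12: 1000 XOR 1101 = 0101
  pos 13: 1010 XOR 1101 = 0111
Remainder (last 3 bits) = 111. This is the CRC / FCS.

111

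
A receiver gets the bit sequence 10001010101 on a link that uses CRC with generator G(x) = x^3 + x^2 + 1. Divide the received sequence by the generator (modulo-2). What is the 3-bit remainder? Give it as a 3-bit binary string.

Modulo-2 division of 10001010101 by 1101:
  pos 0: 1000 XOR 1101 = 0101
  pos 1: 1011 XOR 1101 = 0110
  pos 2: 1100 XOR 1101 = 0001
  pos 5: 1101 XOR 1101 = 0000
Remainder = 001 (nonzero — an error is detected).

001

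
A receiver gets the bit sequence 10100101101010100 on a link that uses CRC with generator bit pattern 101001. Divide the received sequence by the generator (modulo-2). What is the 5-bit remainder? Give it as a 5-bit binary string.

00001

Modulo-2 division of 10100101101010100 by 101001:
  pos 0: 101001 XOR 101001 = 000000
  pos 7: 110101 XOR 101001 = 011100
  pos 8: 111000 XOR 101001 = 010001
  pos 9: 100011 XOR 101001 = 001010
  pos 11: 101000 XOR 101001 = 000001
Remainder = 00001 (nonzero — an error is detected).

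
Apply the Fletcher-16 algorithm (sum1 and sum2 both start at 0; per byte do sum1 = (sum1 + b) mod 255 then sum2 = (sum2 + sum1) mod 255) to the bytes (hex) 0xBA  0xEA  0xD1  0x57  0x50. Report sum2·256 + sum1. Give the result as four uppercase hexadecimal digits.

Running sums (mod 255):
  after byte 0 (0xBA): sum1=186, sum2=186
  after byte 1 (0xEA): sum1=165, sum2=96
  after byte 2 (0xD1): sum1=119, sum2=215
  after byte 3 (0x57): sum1=206, sum2=166
  after byte 4 (0x50): sum1=31, sum2=197
Checksum = sum2·256 + sum1 = 197·256 + 31 = 50463 = 0xC51F.

C51F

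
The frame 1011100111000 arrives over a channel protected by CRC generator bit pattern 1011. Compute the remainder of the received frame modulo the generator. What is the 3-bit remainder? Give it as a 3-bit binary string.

Modulo-2 division of 1011100111000 by 1011:
  pos 0: 1011 XOR 1011 = 0000
  pos 4: 1001 XOR 1011 = 0010
  pos 6: 1011 XOR 1011 = 0000
Remainder = 000 (zero — the frame passes the CRC check).

000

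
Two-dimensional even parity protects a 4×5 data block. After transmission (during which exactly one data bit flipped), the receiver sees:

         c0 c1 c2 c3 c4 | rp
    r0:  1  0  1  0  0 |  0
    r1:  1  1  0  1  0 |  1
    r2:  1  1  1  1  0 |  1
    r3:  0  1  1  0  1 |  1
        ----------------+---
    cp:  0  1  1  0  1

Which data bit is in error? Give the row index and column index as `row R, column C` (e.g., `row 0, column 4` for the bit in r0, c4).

row 2, column 0

Recompute each row's even parity and compare to rp:
  r0: data parity 0, sent rp 0 → ok
  r1: data parity 1, sent rp 1 → ok
  r2: data parity 0, sent rp 1 → mismatch
  r3: data parity 1, sent rp 1 → ok
Recompute each column's even parity and compare to cp:
  c0: data parity 1, sent cp 0 → mismatch
  c1: data parity 1, sent cp 1 → ok
  c2: data parity 1, sent cp 1 → ok
  c3: data parity 0, sent cp 0 → ok
  c4: data parity 1, sent cp 1 → ok
Exactly one row (r2) and one column (c0) fail → the flipped bit is at their intersection.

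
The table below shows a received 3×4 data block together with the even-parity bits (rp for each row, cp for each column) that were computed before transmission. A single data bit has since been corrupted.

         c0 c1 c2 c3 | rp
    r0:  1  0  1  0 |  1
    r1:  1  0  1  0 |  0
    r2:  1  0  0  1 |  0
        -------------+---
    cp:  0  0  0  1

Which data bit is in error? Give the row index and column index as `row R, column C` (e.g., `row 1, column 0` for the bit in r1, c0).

Recompute each row's even parity and compare to rp:
  r0: data parity 0, sent rp 1 → mismatch
  r1: data parity 0, sent rp 0 → ok
  r2: data parity 0, sent rp 0 → ok
Recompute each column's even parity and compare to cp:
  c0: data parity 1, sent cp 0 → mismatch
  c1: data parity 0, sent cp 0 → ok
  c2: data parity 0, sent cp 0 → ok
  c3: data parity 1, sent cp 1 → ok
Exactly one row (r0) and one column (c0) fail → the flipped bit is at their intersection.

row 0, column 0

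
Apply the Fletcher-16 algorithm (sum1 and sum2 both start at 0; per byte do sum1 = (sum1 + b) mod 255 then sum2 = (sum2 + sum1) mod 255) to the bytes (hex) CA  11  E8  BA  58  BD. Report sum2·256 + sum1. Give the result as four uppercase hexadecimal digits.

Running sums (mod 255):
  after byte 0 (CA): sum1=202, sum2=202
  after byte 1 (11): sum1=219, sum2=166
  after byte 2 (E8): sum1=196, sum2=107
  after byte 3 (BA): sum1=127, sum2=234
  after byte 4 (58): sum1=215, sum2=194
  after byte 5 (BD): sum1=149, sum2=88
Checksum = sum2·256 + sum1 = 88·256 + 149 = 22677 = 0x5895.

5895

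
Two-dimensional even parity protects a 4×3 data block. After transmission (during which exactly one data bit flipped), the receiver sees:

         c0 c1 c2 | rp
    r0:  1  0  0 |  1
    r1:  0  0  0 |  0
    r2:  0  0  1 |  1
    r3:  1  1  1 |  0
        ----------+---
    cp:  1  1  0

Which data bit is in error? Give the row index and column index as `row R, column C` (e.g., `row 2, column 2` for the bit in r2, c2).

row 3, column 0

Recompute each row's even parity and compare to rp:
  r0: data parity 1, sent rp 1 → ok
  r1: data parity 0, sent rp 0 → ok
  r2: data parity 1, sent rp 1 → ok
  r3: data parity 1, sent rp 0 → mismatch
Recompute each column's even parity and compare to cp:
  c0: data parity 0, sent cp 1 → mismatch
  c1: data parity 1, sent cp 1 → ok
  c2: data parity 0, sent cp 0 → ok
Exactly one row (r3) and one column (c0) fail → the flipped bit is at their intersection.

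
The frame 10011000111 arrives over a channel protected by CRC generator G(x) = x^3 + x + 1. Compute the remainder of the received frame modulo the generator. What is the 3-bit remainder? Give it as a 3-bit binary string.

000

Modulo-2 division of 10011000111 by 1011:
  pos 0: 1001 XOR 1011 = 0010
  pos 2: 1010 XOR 1011 = 0001
  pos 5: 1001 XOR 1011 = 0010
  pos 7: 1011 XOR 1011 = 0000
Remainder = 000 (zero — the frame passes the CRC check).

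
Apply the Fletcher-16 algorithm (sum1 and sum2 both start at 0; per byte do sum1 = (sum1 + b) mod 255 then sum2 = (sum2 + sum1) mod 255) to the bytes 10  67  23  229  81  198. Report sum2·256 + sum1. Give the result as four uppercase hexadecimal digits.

0462

Running sums (mod 255):
  after byte 0 (10): sum1=10, sum2=10
  after byte 1 (67): sum1=77, sum2=87
  after byte 2 (23): sum1=100, sum2=187
  after byte 3 (229): sum1=74, sum2=6
  after byte 4 (81): sum1=155, sum2=161
  after byte 5 (198): sum1=98, sum2=4
Checksum = sum2·256 + sum1 = 4·256 + 98 = 1122 = 0x0462.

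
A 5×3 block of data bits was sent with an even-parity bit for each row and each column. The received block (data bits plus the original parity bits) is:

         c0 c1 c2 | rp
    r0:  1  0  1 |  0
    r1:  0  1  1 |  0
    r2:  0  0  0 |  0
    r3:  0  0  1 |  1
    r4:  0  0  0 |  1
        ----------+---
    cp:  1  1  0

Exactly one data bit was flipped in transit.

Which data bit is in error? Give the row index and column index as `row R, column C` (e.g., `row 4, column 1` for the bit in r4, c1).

Recompute each row's even parity and compare to rp:
  r0: data parity 0, sent rp 0 → ok
  r1: data parity 0, sent rp 0 → ok
  r2: data parity 0, sent rp 0 → ok
  r3: data parity 1, sent rp 1 → ok
  r4: data parity 0, sent rp 1 → mismatch
Recompute each column's even parity and compare to cp:
  c0: data parity 1, sent cp 1 → ok
  c1: data parity 1, sent cp 1 → ok
  c2: data parity 1, sent cp 0 → mismatch
Exactly one row (r4) and one column (c2) fail → the flipped bit is at their intersection.

row 4, column 2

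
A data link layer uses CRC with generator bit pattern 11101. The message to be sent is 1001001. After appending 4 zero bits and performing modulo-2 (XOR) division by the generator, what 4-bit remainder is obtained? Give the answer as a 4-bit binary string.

0100

Append 4 zeros: 10010010000. Divide by 11101 (XOR where the leading bit is 1):
  pos 0: 10010 XOR 11101 = 01111
  pos 1: 11110 XOR 11101 = 00011
  pos 4: 11100 XOR 11101 = 00001
Remainder (last 4 bits) = 0100. This is the CRC / FCS.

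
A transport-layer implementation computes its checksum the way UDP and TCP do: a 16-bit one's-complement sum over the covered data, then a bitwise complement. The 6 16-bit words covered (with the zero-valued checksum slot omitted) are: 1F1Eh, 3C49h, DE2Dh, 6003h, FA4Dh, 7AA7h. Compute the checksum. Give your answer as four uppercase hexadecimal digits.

One's-complement addition (fold any carry out of bit 15 back into bit 0):
  0x1F1E + 0x3C49 = 0x05B67
  0x5B67 + 0xDE2D = 0x13994 → wrap carry → 0x3995
  0x3995 + 0x6003 = 0x09998
  0x9998 + 0xFA4D = 0x193E5 → wrap carry → 0x93E6
  0x93E6 + 0x7AA7 = 0x10E8D → wrap carry → 0x0E8E
One's-complement sum = 0x0E8E.
Checksum = ~0x0E8E & 0xFFFF = 0xF171.

F171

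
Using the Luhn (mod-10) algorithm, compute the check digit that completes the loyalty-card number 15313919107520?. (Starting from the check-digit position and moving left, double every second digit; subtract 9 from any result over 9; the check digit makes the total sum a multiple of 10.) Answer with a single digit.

0

Partial digits right→left: 0 2 5 7 0 1 9 1 9 3 1 3 5 1
Double every second digit counting from the check-digit position (so the 1st, 3rd, 5th, ... of the partial from the right).
  doubled (with −9 where >9): 0 1 0 9 9 2 1 → sum 22
  kept as-is: 2 7 1 1 3 3 1 → sum 18
Total = 22 + 18 = 40.
Check digit = (10 − (40 mod 10)) mod 10 = 0.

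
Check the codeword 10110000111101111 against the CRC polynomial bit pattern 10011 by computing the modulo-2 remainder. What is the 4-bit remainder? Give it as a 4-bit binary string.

1101

Modulo-2 division of 10110000111101111 by 10011:
  pos 0: 10110 XOR 10011 = 00101
  pos 2: 10100 XOR 10011 = 00111
  pos 4: 11101 XOR 10011 = 01110
  pos 5: 11101 XOR 10011 = 01110
  pos 6: 11101 XOR 10011 = 01110
  pos 7: 11101 XOR 10011 = 01110
  pos 8: 11100 XOR 10011 = 01111
  pos 9: 11111 XOR 10011 = 01100
  pos 10: 11001 XOR 10011 = 01010
  pos 11: 10101 XOR 10011 = 00110
Remainder = 1101 (nonzero — an error is detected).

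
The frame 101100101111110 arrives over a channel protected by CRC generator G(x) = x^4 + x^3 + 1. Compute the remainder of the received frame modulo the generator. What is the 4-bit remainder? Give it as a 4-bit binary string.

Modulo-2 division of 101100101111110 by 11001:
  pos 0: 10110 XOR 11001 = 01111
  pos 1: 11110 XOR 11001 = 00111
  pos 3: 11110 XOR 11001 = 00111
  pos 5: 11111 XOR 11001 = 00110
  pos 7: 11011 XOR 11001 = 00010
  pos 10: 10110 XOR 11001 = 01111
Remainder = 1111 (nonzero — an error is detected).

1111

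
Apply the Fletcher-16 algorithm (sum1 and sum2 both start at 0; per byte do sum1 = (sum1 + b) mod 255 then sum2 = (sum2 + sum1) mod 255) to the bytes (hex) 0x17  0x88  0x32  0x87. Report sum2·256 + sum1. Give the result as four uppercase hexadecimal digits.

E159

Running sums (mod 255):
  after byte 0 (0x17): sum1=23, sum2=23
  after byte 1 (0x88): sum1=159, sum2=182
  after byte 2 (0x32): sum1=209, sum2=136
  after byte 3 (0x87): sum1=89, sum2=225
Checksum = sum2·256 + sum1 = 225·256 + 89 = 57689 = 0xE159.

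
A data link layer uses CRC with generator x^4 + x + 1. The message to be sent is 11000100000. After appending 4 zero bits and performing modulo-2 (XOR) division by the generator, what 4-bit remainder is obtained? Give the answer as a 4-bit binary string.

Append 4 zeros: 110001000000000. Divide by 10011 (XOR where the leading bit is 1):
  pos 0: 11000 XOR 10011 = 01011
  pos 1: 10111 XOR 10011 = 00100
  pos 3: 10000 XOR 10011 = 00011
  pos 6: 11000 XOR 10011 = 01011
  pos 7: 10110 XOR 10011 = 00101
  pos 9: 10100 XOR 10011 = 00111
Remainder (last 4 bits) = 1110. This is the CRC / FCS.

1110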